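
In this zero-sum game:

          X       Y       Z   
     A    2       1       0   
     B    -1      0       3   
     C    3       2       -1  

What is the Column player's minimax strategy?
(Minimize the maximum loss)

Column should play Y, value = 2

Work:
Column player minimizes Row's maximum payoff:
Column X: max payoff to Row = 3
Column Y: max payoff to Row = 2
Column Z: max payoff to Row = 3
Minimum is 2, achieved by column Y.
Minimax strategy: Y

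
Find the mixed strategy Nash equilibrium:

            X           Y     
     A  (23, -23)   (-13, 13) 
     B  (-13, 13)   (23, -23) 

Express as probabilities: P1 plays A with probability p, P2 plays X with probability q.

p = 0.5, q = 0.5

Work:
Find probabilities that make opponent indifferent:
P2 chooses q to make P1 indifferent between A and B
P1 chooses p to make P2 indifferent between X and Y
Mixed NE: P1 plays (A: 0.5, B: 0.5), P2 plays (X: 0.5, Y: 0.5)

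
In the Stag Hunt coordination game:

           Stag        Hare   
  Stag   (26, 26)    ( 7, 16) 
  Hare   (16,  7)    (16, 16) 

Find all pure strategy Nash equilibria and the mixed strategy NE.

Pure NE: (Stag, Stag) and (Hare, Hare); Mixed NE: p = 0.4737, q = 0.4737

Work:
Check pure NE:
(Stag, Stag): (26, 26) - no unilateral deviation beneficial
(Hare, Hare): (16, 16) - no unilateral deviation beneficial
Mixed NE: P1 plays Stag with p = 0.4737, P2 plays Stag with q = 0.4737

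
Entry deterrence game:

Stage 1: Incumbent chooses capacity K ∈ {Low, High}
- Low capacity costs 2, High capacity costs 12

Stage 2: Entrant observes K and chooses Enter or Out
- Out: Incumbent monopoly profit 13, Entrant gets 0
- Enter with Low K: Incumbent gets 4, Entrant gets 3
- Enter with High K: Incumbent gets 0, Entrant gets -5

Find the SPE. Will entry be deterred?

SPE: (Low, Enter|Low, Out|High); Entry not deterred. Incumbent net profit = 2, Entrant gets 3

Work:
After Low K: Entrant enters (3 > 0)
After High K: Entrant stays out (-5 < 0)
Incumbent: Low → 4−2=2, High → 13−12=1
Incumbent chooses Low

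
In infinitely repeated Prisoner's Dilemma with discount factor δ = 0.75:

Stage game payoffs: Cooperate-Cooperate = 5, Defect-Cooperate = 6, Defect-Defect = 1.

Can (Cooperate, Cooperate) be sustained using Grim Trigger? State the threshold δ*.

δ* = 0.2; since δ = 0.75 ≥ 0.2, cooperation can be sustained

Work:
For Grim Trigger:
Cooperate forever: 5/(1-δ)
Defect then punished: 6 + 1·δ/(1-δ)
Need: 5/(1-δ) ≥ 6 + 1·δ/(1-δ)
Solving: δ ≥ (T-R)/(T-P) = (6-5)/(6-1) = 0.2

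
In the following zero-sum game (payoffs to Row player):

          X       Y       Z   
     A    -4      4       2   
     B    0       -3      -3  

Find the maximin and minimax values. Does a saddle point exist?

Maximin = -3, Minimax = 0, Saddle: False

Work:
Row minimums: [-4, -3] → maximin = -3
Column maximums: [0, 4, 2] → minimax = 0
No saddle point (maximin ≠ minimax). Mixed strategy needed.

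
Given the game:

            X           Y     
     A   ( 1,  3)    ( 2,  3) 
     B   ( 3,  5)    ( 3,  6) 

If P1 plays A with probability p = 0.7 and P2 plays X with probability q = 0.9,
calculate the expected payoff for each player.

E[P1] = 1.67, E[P2] = 3.63

Work:
E[P1] = p·q·π₁(A,X) + p·(1-q)·π₁(A,Y) + (1-p)·q·π₁(B,X) + (1-p)·(1-q)·π₁(B,Y)
= 0.7·0.9·1 + 0.7·0.1·2 + 0.3·0.9·3 + 0.3·0.1·3
= 1.67

E[P2] = 3.63 (similar calculation)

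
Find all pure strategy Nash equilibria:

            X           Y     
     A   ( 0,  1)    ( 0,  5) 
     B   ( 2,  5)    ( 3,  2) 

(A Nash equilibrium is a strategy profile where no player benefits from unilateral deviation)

Nash equilibrium: (B, X)

Work:
Best responses:
  P1 vs X: payoffs [0, 2] → best response B (payoff 2)
  P1 vs Y: payoffs [0, 3] → best response B (payoff 3)
  P2 vs A: payoffs [1, 5] → best response Y (payoff 5)
  P2 vs B: payoffs [5, 2] → best response X (payoff 5)
Mutual best responses: (B,X) → Nash equilibria.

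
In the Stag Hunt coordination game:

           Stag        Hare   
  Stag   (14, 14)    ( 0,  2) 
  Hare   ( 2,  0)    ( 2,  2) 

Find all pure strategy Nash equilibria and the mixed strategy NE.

Pure NE: (Stag, Stag) and (Hare, Hare); Mixed NE: p = 0.1429, q = 0.1429

Work:
Check pure NE:
(Stag, Stag): (14, 14) - no unilateral deviation beneficial
(Hare, Hare): (2, 2) - no unilateral deviation beneficial
Mixed NE: P1 plays Stag with p = 0.1429, P2 plays Stag with q = 0.1429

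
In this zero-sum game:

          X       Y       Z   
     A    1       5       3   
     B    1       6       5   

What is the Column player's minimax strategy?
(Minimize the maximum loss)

Column should play X, value = 1

Work:
Column player minimizes Row's maximum payoff:
Column X: max payoff to Row = 1
Column Y: max payoff to Row = 6
Column Z: max payoff to Row = 5
Minimum is 1, achieved by column X.
Minimax strategy: X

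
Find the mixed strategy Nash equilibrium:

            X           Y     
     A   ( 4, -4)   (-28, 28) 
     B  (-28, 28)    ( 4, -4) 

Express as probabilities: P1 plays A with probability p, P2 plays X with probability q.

p = 0.5, q = 0.5

Work:
Find probabilities that make opponent indifferent:
P2 chooses q to make P1 indifferent between A and B
P1 chooses p to make P2 indifferent between X and Y
Mixed NE: P1 plays (A: 0.5, B: 0.5), P2 plays (X: 0.5, Y: 0.5)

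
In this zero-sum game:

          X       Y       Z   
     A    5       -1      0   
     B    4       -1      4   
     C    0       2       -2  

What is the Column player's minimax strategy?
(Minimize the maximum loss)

Column should play Y, value = 2

Work:
Column player minimizes Row's maximum payoff:
Column X: max payoff to Row = 5
Column Y: max payoff to Row = 2
Column Z: max payoff to Row = 4
Minimum is 2, achieved by column Y.
Minimax strategy: Y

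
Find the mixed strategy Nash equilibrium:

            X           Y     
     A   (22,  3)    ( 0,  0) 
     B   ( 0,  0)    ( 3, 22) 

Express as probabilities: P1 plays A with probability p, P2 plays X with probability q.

p = 0.88, q = 0.12

Work:
Find probabilities that make opponent indifferent:
P2 chooses q to make P1 indifferent between A and B
P1 chooses p to make P2 indifferent between X and Y
Mixed NE: P1 plays (A: 0.88, B: 0.12), P2 plays (X: 0.12, Y: 0.88)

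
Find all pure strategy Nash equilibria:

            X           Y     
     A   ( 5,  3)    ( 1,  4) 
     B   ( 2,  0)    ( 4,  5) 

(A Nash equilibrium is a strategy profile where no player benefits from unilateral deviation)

Nash equilibrium: (B, Y)

Work:
Best responses:
  P1 vs X: payoffs [5, 2] → best response A (payoff 5)
  P1 vs Y: payoffs [1, 4] → best response B (payoff 4)
  P2 vs A: payoffs [3, 4] → best response Y (payoff 4)
  P2 vs B: payoffs [0, 5] → best response Y (payoff 5)
Mutual best responses: (B,Y) → Nash equilibria.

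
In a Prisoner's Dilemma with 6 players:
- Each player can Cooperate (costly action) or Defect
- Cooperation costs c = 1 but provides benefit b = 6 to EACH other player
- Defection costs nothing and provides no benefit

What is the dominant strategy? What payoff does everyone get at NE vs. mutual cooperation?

Dominant: Defect; NE payoff = 0; Coop payoff = 29

Work:
Defect dominates (saves cost c = 1, benefit to others is external)
NE: All defect → everyone gets 0
If all cooperate: each receives (5)×6 - 1 = 29
Social dilemma: 29 > 0 but NE gives 0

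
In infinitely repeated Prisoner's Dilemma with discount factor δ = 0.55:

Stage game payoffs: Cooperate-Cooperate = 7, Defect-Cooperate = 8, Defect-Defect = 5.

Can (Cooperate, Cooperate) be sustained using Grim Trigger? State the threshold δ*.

δ* = 0.3333; since δ = 0.55 ≥ 0.3333, cooperation can be sustained

Work:
For Grim Trigger:
Cooperate forever: 7/(1-δ)
Defect then punished: 8 + 5·δ/(1-δ)
Need: 7/(1-δ) ≥ 8 + 5·δ/(1-δ)
Solving: δ ≥ (T-R)/(T-P) = (8-7)/(8-5) = 0.3333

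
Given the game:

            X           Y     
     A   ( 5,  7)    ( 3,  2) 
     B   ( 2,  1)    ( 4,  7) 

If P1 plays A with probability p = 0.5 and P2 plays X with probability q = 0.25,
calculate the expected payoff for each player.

E[P1] = 3.5, E[P2] = 4.375

Work:
E[P1] = p·q·π₁(A,X) + p·(1-q)·π₁(A,Y) + (1-p)·q·π₁(B,X) + (1-p)·(1-q)·π₁(B,Y)
= 0.5·0.25·5 + 0.5·0.75·3 + 0.5·0.25·2 + 0.5·0.75·4
= 3.5

E[P2] = 4.375 (similar calculation)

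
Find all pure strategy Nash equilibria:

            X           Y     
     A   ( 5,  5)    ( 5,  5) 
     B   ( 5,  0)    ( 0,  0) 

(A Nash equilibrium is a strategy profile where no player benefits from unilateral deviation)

Nash equilibrium: (A, X), (A, Y), (B, X)

Work:
Best responses:
  P1 vs X: payoffs [5, 5] → best response A/B (payoff 5)
  P1 vs Y: payoffs [5, 0] → best response A (payoff 5)
  P2 vs A: payoffs [5, 5] → best response X/Y (payoff 5)
  P2 vs B: payoffs [0, 0] → best response X/Y (payoff 0)
Mutual best responses: (A,X), (A,Y), (B,X) → Nash equilibria.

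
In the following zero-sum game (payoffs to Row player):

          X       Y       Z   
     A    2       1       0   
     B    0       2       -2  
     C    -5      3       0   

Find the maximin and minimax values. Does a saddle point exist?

Maximin = 0, Minimax = 0, Saddle: True

Work:
Row minimums: [0, -2, -5] → maximin = 0
Column maximums: [2, 3, 0] → minimax = 0
Saddle point exists! Game value = 0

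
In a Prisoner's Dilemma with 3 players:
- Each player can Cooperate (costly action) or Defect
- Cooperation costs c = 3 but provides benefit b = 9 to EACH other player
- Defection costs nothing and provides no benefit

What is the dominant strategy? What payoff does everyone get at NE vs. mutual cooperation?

Dominant: Defect; NE payoff = 0; Coop payoff = 15

Work:
Defect dominates (saves cost c = 3, benefit to others is external)
NE: All defect → everyone gets 0
If all cooperate: each receives (2)×9 - 3 = 15
Social dilemma: 15 > 0 but NE gives 0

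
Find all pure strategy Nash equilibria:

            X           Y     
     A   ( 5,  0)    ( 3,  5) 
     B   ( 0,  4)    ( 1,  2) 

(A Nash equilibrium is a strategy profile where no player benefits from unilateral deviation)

Nash equilibrium: (A, Y)

Work:
Best responses:
  P1 vs X: payoffs [5, 0] → best response A (payoff 5)
  P1 vs Y: payoffs [3, 1] → best response A (payoff 3)
  P2 vs A: payoffs [0, 5] → best response Y (payoff 5)
  P2 vs B: payoffs [4, 2] → best response X (payoff 4)
Mutual best responses: (A,Y) → Nash equilibria.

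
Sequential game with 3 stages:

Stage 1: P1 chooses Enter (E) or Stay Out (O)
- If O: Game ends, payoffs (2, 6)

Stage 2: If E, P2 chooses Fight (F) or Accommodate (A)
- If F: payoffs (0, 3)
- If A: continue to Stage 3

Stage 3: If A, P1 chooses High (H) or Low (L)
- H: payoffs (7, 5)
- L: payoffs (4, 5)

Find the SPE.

SPE: (E, A, H); Outcome (7, 5)

Work:
Stage 3: P1 chooses H (7 vs 4)
Stage 2: P2: F->3, A->5 (anticipating H). Choose A
Stage 1: P1: O->2, E->7 (anticipating A, H). Choose E
SPE path: E -> A -> H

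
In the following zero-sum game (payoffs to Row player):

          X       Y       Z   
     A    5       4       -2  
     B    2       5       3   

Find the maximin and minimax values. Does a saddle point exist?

Maximin = 2, Minimax = 3, Saddle: False

Work:
Row minimums: [-2, 2] → maximin = 2
Column maximums: [5, 5, 3] → minimax = 3
No saddle point (maximin ≠ minimax). Mixed strategy needed.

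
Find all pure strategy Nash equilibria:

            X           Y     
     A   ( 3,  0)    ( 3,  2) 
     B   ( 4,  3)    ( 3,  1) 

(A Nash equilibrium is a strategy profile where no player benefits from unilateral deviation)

Nash equilibrium: (A, Y), (B, X)

Work:
Best responses:
  P1 vs X: payoffs [3, 4] → best response B (payoff 4)
  P1 vs Y: payoffs [3, 3] → best response A/B (payoff 3)
  P2 vs A: payoffs [0, 2] → best response Y (payoff 2)
  P2 vs B: payoffs [3, 1] → best response X (payoff 3)
Mutual best responses: (A,Y), (B,X) → Nash equilibria.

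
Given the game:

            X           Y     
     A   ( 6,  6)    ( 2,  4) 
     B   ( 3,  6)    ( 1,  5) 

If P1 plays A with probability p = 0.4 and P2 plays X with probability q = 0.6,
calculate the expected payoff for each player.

E[P1] = 3.08, E[P2] = 5.44

Work:
E[P1] = p·q·π₁(A,X) + p·(1-q)·π₁(A,Y) + (1-p)·q·π₁(B,X) + (1-p)·(1-q)·π₁(B,Y)
= 0.4·0.6·6 + 0.4·0.4·2 + 0.6·0.6·3 + 0.6·0.4·1
= 3.08

E[P2] = 5.44 (similar calculation)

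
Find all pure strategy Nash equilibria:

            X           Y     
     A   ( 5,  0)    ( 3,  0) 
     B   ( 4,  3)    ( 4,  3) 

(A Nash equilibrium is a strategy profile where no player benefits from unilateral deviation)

Nash equilibrium: (A, X), (B, Y)

Work:
Best responses:
  P1 vs X: payoffs [5, 4] → best response A (payoff 5)
  P1 vs Y: payoffs [3, 4] → best response B (payoff 4)
  P2 vs A: payoffs [0, 0] → best response X/Y (payoff 0)
  P2 vs B: payoffs [3, 3] → best response X/Y (payoff 3)
Mutual best responses: (A,X), (B,Y) → Nash equilibria.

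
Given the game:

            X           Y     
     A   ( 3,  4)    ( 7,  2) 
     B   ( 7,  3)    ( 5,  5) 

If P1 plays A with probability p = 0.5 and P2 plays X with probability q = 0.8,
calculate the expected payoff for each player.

E[P1] = 5.2, E[P2] = 3.5

Work:
E[P1] = p·q·π₁(A,X) + p·(1-q)·π₁(A,Y) + (1-p)·q·π₁(B,X) + (1-p)·(1-q)·π₁(B,Y)
= 0.5·0.8·3 + 0.5·0.2·7 + 0.5·0.8·7 + 0.5·0.2·5
= 5.2

E[P2] = 3.5 (similar calculation)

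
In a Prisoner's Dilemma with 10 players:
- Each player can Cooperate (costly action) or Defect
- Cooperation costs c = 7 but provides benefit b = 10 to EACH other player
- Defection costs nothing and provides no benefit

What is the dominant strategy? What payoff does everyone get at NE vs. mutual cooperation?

Dominant: Defect; NE payoff = 0; Coop payoff = 83

Work:
Defect dominates (saves cost c = 7, benefit to others is external)
NE: All defect → everyone gets 0
If all cooperate: each receives (9)×10 - 7 = 83
Social dilemma: 83 > 0 but NE gives 0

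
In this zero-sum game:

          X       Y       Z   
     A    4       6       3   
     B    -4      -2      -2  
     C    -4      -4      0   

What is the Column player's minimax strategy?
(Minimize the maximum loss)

Column should play Z, value = 3

Work:
Column player minimizes Row's maximum payoff:
Column X: max payoff to Row = 4
Column Y: max payoff to Row = 6
Column Z: max payoff to Row = 3
Minimum is 3, achieved by column Z.
Minimax strategy: Z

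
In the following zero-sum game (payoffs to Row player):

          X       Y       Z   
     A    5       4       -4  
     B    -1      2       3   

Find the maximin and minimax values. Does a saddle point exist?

Maximin = -1, Minimax = 3, Saddle: False

Work:
Row minimums: [-4, -1] → maximin = -1
Column maximums: [5, 4, 3] → minimax = 3
No saddle point (maximin ≠ minimax). Mixed strategy needed.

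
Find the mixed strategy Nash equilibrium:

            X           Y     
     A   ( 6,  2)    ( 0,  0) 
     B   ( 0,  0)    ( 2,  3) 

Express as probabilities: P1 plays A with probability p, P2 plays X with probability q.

p = 0.6, q = 0.25

Work:
Find probabilities that make opponent indifferent:
P2 chooses q to make P1 indifferent between A and B
P1 chooses p to make P2 indifferent between X and Y
Mixed NE: P1 plays (A: 0.6, B: 0.4), P2 plays (X: 0.25, Y: 0.75)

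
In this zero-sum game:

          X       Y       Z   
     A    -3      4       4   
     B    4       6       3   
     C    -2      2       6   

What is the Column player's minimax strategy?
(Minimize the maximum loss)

Column should play X, value = 4

Work:
Column player minimizes Row's maximum payoff:
Column X: max payoff to Row = 4
Column Y: max payoff to Row = 6
Column Z: max payoff to Row = 6
Minimum is 4, achieved by column X.
Minimax strategy: X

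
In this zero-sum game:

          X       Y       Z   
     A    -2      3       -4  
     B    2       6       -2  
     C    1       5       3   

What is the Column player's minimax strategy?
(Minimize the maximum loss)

Column should play X, value = 2

Work:
Column player minimizes Row's maximum payoff:
Column X: max payoff to Row = 2
Column Y: max payoff to Row = 6
Column Z: max payoff to Row = 3
Minimum is 2, achieved by column X.
Minimax strategy: X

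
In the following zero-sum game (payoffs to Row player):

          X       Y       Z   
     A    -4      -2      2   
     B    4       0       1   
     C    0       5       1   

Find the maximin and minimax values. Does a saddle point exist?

Maximin = 0, Minimax = 2, Saddle: False

Work:
Row minimums: [-4, 0, 0] → maximin = 0
Column maximums: [4, 5, 2] → minimax = 2
No saddle point (maximin ≠ minimax). Mixed strategy needed.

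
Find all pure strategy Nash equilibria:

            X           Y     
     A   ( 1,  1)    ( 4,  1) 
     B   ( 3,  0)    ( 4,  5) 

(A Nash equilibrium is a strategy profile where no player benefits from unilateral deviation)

Nash equilibrium: (A, Y), (B, Y)

Work:
Best responses:
  P1 vs X: payoffs [1, 3] → best response B (payoff 3)
  P1 vs Y: payoffs [4, 4] → best response A/B (payoff 4)
  P2 vs A: payoffs [1, 1] → best response X/Y (payoff 1)
  P2 vs B: payoffs [0, 5] → best response Y (payoff 5)
Mutual best responses: (A,Y), (B,Y) → Nash equilibria.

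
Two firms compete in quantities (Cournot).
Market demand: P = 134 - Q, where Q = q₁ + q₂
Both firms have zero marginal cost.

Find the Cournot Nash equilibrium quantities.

q₁* = q₂* = 44.67; P* = 44.67

Work:
Profit: π_i = P·q_i = (a - q_i - q_j)·q_i
FOC: ∂π_i/∂q_i = a - 2q_i - q_j = 0
Reaction function: q_i = (134 - q_j)/2
Symmetry: q* = 134/3 = 44.67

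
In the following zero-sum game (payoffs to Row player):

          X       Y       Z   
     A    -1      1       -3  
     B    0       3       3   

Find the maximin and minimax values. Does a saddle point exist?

Maximin = 0, Minimax = 0, Saddle: True

Work:
Row minimums: [-3, 0] → maximin = 0
Column maximums: [0, 3, 3] → minimax = 0
Saddle point exists! Game value = 0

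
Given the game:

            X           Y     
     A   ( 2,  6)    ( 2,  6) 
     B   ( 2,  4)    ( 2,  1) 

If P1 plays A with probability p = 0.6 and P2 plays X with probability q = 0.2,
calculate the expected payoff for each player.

E[P1] = 2.0, E[P2] = 4.24

Work:
E[P1] = p·q·π₁(A,X) + p·(1-q)·π₁(A,Y) + (1-p)·q·π₁(B,X) + (1-p)·(1-q)·π₁(B,Y)
= 0.6·0.2·2 + 0.6·0.8·2 + 0.4·0.2·2 + 0.4·0.8·2
= 2.0

E[P2] = 4.24 (similar calculation)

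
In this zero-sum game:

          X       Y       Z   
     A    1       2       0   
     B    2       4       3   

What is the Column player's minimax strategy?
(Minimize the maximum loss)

Column should play X, value = 2

Work:
Column player minimizes Row's maximum payoff:
Column X: max payoff to Row = 2
Column Y: max payoff to Row = 4
Column Z: max payoff to Row = 3
Minimum is 2, achieved by column X.
Minimax strategy: X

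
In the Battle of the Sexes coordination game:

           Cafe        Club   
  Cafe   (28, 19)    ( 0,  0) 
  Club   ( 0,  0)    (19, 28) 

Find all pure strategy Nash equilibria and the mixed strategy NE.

Pure NE: (Cafe, Cafe) and (Club, Club); Mixed NE: p = 0.5957, q = 0.4043

Work:
Check pure NE:
(Cafe, Cafe): (28, 19) - no unilateral deviation beneficial
(Club, Club): (19, 28) - no unilateral deviation beneficial
Mixed NE: P1 plays Cafe with p = 0.5957, P2 plays Cafe with q = 0.4043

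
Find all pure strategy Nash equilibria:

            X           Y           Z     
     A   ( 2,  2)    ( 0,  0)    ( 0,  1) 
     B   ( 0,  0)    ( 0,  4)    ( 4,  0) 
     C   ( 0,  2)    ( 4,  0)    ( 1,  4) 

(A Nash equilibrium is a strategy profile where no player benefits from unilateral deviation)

Nash equilibrium: (A, X)

Work:
Best responses:
  P1 vs X: payoffs [2, 0, 0] → best response A (payoff 2)
  P1 vs Y: payoffs [0, 0, 4] → best response C (payoff 4)
  P1 vs Z: payoffs [0, 4, 1] → best response B (payoff 4)
  P2 vs A: payoffs [2, 0, 1] → best response X (payoff 2)
  P2 vs B: payoffs [0, 4, 0] → best response Y (payoff 4)
  P2 vs C: payoffs [2, 0, 4] → best response Z (payoff 4)
Mutual best responses: (A,X) → Nash equilibria.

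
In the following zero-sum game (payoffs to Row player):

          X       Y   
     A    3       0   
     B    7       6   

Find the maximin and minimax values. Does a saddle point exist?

Maximin = 6, Minimax = 6, Saddle: True

Work:
Row minimums: [0, 6] → maximin = 6
Column maximums: [7, 6] → minimax = 6
Saddle point exists! Game value = 6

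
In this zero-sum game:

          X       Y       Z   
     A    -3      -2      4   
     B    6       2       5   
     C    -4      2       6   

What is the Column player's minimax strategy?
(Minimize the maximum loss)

Column should play Y, value = 2

Work:
Column player minimizes Row's maximum payoff:
Column X: max payoff to Row = 6
Column Y: max payoff to Row = 2
Column Z: max payoff to Row = 6
Minimum is 2, achieved by column Y.
Minimax strategy: Y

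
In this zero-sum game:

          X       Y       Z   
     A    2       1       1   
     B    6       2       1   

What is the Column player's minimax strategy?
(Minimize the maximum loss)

Column should play Z, value = 1

Work:
Column player minimizes Row's maximum payoff:
Column X: max payoff to Row = 6
Column Y: max payoff to Row = 2
Column Z: max payoff to Row = 1
Minimum is 1, achieved by column Z.
Minimax strategy: Z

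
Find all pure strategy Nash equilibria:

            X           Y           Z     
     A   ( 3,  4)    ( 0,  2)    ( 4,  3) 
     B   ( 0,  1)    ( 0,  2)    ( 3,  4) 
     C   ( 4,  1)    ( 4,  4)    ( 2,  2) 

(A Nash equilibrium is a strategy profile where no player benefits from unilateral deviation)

Nash equilibrium: (C, Y)

Work:
Best responses:
  P1 vs X: payoffs [3, 0, 4] → best response C (payoff 4)
  P1 vs Y: payoffs [0, 0, 4] → best response C (payoff 4)
  P1 vs Z: payoffs [4, 3, 2] → best response A (payoff 4)
  P2 vs A: payoffs [4, 2, 3] → best response X (payoff 4)
  P2 vs B: payoffs [1, 2, 4] → best response Z (payoff 4)
  P2 vs C: payoffs [1, 4, 2] → best response Y (payoff 4)
Mutual best responses: (C,Y) → Nash equilibria.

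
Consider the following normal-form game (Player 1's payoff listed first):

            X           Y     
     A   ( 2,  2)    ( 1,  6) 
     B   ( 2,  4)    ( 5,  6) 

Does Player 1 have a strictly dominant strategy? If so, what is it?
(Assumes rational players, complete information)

No strictly dominant strategy exists for Player 1

Work:
A strategy strictly dominates another if it gives a strictly higher payoff against every opponent action. Compare each pair of P1's strategies column-by-column:
  A vs B: [2 vs 2, 1 vs 5] → A does not strictly dominate B (column X: 2 ≤ 2)
  B vs A: [2 vs 2, 5 vs 1] → B does not strictly dominate A (column X: 2 ≤ 2)
No single strategy strictly dominates all others → no strictly dominant strategy.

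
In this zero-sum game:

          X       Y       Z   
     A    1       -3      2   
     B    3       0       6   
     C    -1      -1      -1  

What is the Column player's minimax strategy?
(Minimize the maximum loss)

Column should play Y, value = 0

Work:
Column player minimizes Row's maximum payoff:
Column X: max payoff to Row = 3
Column Y: max payoff to Row = 0
Column Z: max payoff to Row = 6
Minimum is 0, achieved by column Y.
Minimax strategy: Y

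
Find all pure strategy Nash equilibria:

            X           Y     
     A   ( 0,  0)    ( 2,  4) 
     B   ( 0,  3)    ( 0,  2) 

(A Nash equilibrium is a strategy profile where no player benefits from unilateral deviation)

Nash equilibrium: (A, Y), (B, X)

Work:
Best responses:
  P1 vs X: payoffs [0, 0] → best response A/B (payoff 0)
  P1 vs Y: payoffs [2, 0] → best response A (payoff 2)
  P2 vs A: payoffs [0, 4] → best response Y (payoff 4)
  P2 vs B: payoffs [3, 2] → best response X (payoff 3)
Mutual best responses: (A,Y), (B,X) → Nash equilibria.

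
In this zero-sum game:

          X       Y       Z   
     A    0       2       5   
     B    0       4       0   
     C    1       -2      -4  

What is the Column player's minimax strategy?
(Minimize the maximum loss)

Column should play X, value = 1

Work:
Column player minimizes Row's maximum payoff:
Column X: max payoff to Row = 1
Column Y: max payoff to Row = 4
Column Z: max payoff to Row = 5
Minimum is 1, achieved by column X.
Minimax strategy: X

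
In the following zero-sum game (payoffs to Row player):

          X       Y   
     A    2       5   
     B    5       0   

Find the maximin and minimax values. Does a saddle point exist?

Maximin = 2, Minimax = 5, Saddle: False

Work:
Row minimums: [2, 0] → maximin = 2
Column maximums: [5, 5] → minimax = 5
No saddle point (maximin ≠ minimax). Mixed strategy needed.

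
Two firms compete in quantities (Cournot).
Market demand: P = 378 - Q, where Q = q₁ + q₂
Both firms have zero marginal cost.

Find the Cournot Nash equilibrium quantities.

q₁* = q₂* = 126.0; P* = 126.0

Work:
Profit: π_i = P·q_i = (a - q_i - q_j)·q_i
FOC: ∂π_i/∂q_i = a - 2q_i - q_j = 0
Reaction function: q_i = (378 - q_j)/2
Symmetry: q* = 378/3 = 126.0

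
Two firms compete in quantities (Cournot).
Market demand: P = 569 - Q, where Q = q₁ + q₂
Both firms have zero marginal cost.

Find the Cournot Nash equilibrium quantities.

q₁* = q₂* = 189.67; P* = 189.67

Work:
Profit: π_i = P·q_i = (a - q_i - q_j)·q_i
FOC: ∂π_i/∂q_i = a - 2q_i - q_j = 0
Reaction function: q_i = (569 - q_j)/2
Symmetry: q* = 569/3 = 189.67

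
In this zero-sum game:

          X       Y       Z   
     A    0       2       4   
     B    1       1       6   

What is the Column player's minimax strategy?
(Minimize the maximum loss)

Column should play X, value = 1

Work:
Column player minimizes Row's maximum payoff:
Column X: max payoff to Row = 1
Column Y: max payoff to Row = 2
Column Z: max payoff to Row = 6
Minimum is 1, achieved by column X.
Minimax strategy: X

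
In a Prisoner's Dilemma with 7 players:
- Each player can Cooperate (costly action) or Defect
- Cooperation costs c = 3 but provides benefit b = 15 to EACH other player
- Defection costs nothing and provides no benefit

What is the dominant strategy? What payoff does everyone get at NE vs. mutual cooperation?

Dominant: Defect; NE payoff = 0; Coop payoff = 87

Work:
Defect dominates (saves cost c = 3, benefit to others is external)
NE: All defect → everyone gets 0
If all cooperate: each receives (6)×15 - 3 = 87
Social dilemma: 87 > 0 but NE gives 0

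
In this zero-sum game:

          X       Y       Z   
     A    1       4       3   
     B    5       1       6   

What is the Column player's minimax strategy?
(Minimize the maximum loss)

Column should play Y, value = 4

Work:
Column player minimizes Row's maximum payoff:
Column X: max payoff to Row = 5
Column Y: max payoff to Row = 4
Column Z: max payoff to Row = 6
Minimum is 4, achieved by column Y.
Minimax strategy: Y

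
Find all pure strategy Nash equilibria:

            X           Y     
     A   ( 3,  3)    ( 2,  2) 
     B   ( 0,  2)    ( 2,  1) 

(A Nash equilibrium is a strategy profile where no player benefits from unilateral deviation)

Nash equilibrium: (A, X)

Work:
Best responses:
  P1 vs X: payoffs [3, 0] → best response A (payoff 3)
  P1 vs Y: payoffs [2, 2] → best response A/B (payoff 2)
  P2 vs A: payoffs [3, 2] → best response X (payoff 3)
  P2 vs B: payoffs [2, 1] → best response X (payoff 2)
Mutual best responses: (A,X) → Nash equilibria.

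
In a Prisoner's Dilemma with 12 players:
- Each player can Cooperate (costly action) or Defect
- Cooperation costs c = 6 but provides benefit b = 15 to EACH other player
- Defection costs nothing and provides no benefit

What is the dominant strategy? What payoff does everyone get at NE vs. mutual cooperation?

Dominant: Defect; NE payoff = 0; Coop payoff = 159

Work:
Defect dominates (saves cost c = 6, benefit to others is external)
NE: All defect → everyone gets 0
If all cooperate: each receives (11)×15 - 6 = 159
Social dilemma: 159 > 0 but NE gives 0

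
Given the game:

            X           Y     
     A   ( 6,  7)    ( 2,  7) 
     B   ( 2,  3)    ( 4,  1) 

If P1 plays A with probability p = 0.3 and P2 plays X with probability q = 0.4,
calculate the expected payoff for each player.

E[P1] = 3.32, E[P2] = 3.36

Work:
E[P1] = p·q·π₁(A,X) + p·(1-q)·π₁(A,Y) + (1-p)·q·π₁(B,X) + (1-p)·(1-q)·π₁(B,Y)
= 0.3·0.4·6 + 0.3·0.6·2 + 0.7·0.4·2 + 0.7·0.6·4
= 3.32

E[P2] = 3.36 (similar calculation)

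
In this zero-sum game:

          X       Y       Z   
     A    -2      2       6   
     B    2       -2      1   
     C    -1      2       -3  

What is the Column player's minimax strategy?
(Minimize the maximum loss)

Column should play X or Y (all achieve the minimum), value = 2

Work:
Column player minimizes Row's maximum payoff:
Column X: max payoff to Row = 2
Column Y: max payoff to Row = 2
Column Z: max payoff to Row = 6
Minimum is 2, achieved by columns X, Y (tied).
Each of X or Y is a minimax strategy.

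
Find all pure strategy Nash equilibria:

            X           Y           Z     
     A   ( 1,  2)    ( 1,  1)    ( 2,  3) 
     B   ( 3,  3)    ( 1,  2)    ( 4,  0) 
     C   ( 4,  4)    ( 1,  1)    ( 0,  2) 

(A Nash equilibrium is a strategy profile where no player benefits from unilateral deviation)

Nash equilibrium: (C, X)

Work:
Best responses:
  P1 vs X: payoffs [1, 3, 4] → best response C (payoff 4)
  P1 vs Y: payoffs [1, 1, 1] → best response A/B/C (payoff 1)
  P1 vs Z: payoffs [2, 4, 0] → best response B (payoff 4)
  P2 vs A: payoffs [2, 1, 3] → best response Z (payoff 3)
  P2 vs B: payoffs [3, 2, 0] → best response X (payoff 3)
  P2 vs C: payoffs [4, 1, 2] → best response X (payoff 4)
Mutual best responses: (C,X) → Nash equilibria.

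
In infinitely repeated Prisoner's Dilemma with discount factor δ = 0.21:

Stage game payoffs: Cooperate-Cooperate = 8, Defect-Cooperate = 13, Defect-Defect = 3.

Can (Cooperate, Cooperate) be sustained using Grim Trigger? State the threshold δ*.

δ* = 0.5; since δ = 0.21 < 0.5, cooperation cannot be sustained

Work:
For Grim Trigger:
Cooperate forever: 8/(1-δ)
Defect then punished: 13 + 3·δ/(1-δ)
Need: 8/(1-δ) ≥ 13 + 3·δ/(1-δ)
Solving: δ ≥ (T-R)/(T-P) = (13-8)/(13-3) = 0.5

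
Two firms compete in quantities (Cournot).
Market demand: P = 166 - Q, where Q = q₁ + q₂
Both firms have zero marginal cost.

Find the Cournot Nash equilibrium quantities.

q₁* = q₂* = 55.33; P* = 55.33

Work:
Profit: π_i = P·q_i = (a - q_i - q_j)·q_i
FOC: ∂π_i/∂q_i = a - 2q_i - q_j = 0
Reaction function: q_i = (166 - q_j)/2
Symmetry: q* = 166/3 = 55.33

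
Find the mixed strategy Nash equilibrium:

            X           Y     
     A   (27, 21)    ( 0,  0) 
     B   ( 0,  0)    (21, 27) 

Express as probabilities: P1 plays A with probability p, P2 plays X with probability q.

p = 0.5625, q = 0.4375

Work:
Find probabilities that make opponent indifferent:
P2 chooses q to make P1 indifferent between A and B
P1 chooses p to make P2 indifferent between X and Y
Mixed NE: P1 plays (A: 0.5625, B: 0.4375), P2 plays (X: 0.4375, Y: 0.5625)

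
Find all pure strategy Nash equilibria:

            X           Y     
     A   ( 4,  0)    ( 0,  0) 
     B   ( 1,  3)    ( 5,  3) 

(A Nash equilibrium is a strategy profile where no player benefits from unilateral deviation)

Nash equilibrium: (A, X), (B, Y)

Work:
Best responses:
  P1 vs X: payoffs [4, 1] → best response A (payoff 4)
  P1 vs Y: payoffs [0, 5] → best response B (payoff 5)
  P2 vs A: payoffs [0, 0] → best response X/Y (payoff 0)
  P2 vs B: payoffs [3, 3] → best response X/Y (payoff 3)
Mutual best responses: (A,X), (B,Y) → Nash equilibria.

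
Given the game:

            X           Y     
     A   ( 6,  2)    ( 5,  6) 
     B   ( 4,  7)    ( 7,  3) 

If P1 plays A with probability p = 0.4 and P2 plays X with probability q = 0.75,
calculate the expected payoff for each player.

E[P1] = 5.15, E[P2] = 4.8

Work:
E[P1] = p·q·π₁(A,X) + p·(1-q)·π₁(A,Y) + (1-p)·q·π₁(B,X) + (1-p)·(1-q)·π₁(B,Y)
= 0.4·0.75·6 + 0.4·0.25·5 + 0.6·0.75·4 + 0.6·0.25·7
= 5.15

E[P2] = 4.8 (similar calculation)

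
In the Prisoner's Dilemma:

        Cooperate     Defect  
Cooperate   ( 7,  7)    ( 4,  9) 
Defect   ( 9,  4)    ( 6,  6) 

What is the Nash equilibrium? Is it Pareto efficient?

(Defect, Defect) is NE; not Pareto efficient

Work:
Defect dominates Cooperate for both players:
If P2 cooperates: Defect (9) > Cooperate (7)
If P2 defects: Defect (6) > Cooperate (4)
NE: (Defect, Defect) with payoff (6, 6)
But (Cooperate, Cooperate) = (7, 7) Pareto dominates (6, 6)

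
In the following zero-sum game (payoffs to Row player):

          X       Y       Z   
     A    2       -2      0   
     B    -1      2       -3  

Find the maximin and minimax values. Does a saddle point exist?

Maximin = -2, Minimax = 0, Saddle: False

Work:
Row minimums: [-2, -3] → maximin = -2
Column maximums: [2, 2, 0] → minimax = 0
No saddle point (maximin ≠ minimax). Mixed strategy needed.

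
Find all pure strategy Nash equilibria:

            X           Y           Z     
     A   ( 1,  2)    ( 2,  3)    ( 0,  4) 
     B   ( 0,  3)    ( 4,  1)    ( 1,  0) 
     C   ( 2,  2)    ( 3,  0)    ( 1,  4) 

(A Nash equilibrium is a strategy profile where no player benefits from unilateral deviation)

Nash equilibrium: (C, Z)

Work:
Best responses:
  P1 vs X: payoffs [1, 0, 2] → best response C (payoff 2)
  P1 vs Y: payoffs [2, 4, 3] → best response B (payoff 4)
  P1 vs Z: payoffs [0, 1, 1] → best response B/C (payoff 1)
  P2 vs A: payoffs [2, 3, 4] → best response Z (payoff 4)
  P2 vs B: payoffs [3, 1, 0] → best response X (payoff 3)
  P2 vs C: payoffs [2, 0, 4] → best response Z (payoff 4)
Mutual best responses: (C,Z) → Nash equilibria.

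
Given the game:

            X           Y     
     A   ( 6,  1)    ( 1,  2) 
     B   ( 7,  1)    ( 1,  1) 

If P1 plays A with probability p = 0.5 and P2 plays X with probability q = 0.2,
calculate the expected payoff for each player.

E[P1] = 2.1, E[P2] = 1.4

Work:
E[P1] = p·q·π₁(A,X) + p·(1-q)·π₁(A,Y) + (1-p)·q·π₁(B,X) + (1-p)·(1-q)·π₁(B,Y)
= 0.5·0.2·6 + 0.5·0.8·1 + 0.5·0.2·7 + 0.5·0.8·1
= 2.1

E[P2] = 1.4 (similar calculation)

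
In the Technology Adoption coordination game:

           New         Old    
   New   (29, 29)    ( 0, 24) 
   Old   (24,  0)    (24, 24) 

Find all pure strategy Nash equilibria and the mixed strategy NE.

Pure NE: (New, New) and (Old, Old); Mixed NE: p = 0.8276, q = 0.8276

Work:
Check pure NE:
(New, New): (29, 29) - no unilateral deviation beneficial
(Old, Old): (24, 24) - no unilateral deviation beneficial
Mixed NE: P1 plays New with p = 0.8276, P2 plays New with q = 0.8276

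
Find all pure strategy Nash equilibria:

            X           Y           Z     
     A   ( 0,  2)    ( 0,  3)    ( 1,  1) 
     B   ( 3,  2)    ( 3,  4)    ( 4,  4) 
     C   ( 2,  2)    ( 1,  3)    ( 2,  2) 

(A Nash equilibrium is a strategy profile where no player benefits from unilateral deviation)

Nash equilibrium: (B, Y), (B, Z)

Work:
Best responses:
  P1 vs X: payoffs [0, 3, 2] → best response B (payoff 3)
  P1 vs Y: payoffs [0, 3, 1] → best response B (payoff 3)
  P1 vs Z: payoffs [1, 4, 2] → best response B (payoff 4)
  P2 vs A: payoffs [2, 3, 1] → best response Y (payoff 3)
  P2 vs B: payoffs [2, 4, 4] → best response Y/Z (payoff 4)
  P2 vs C: payoffs [2, 3, 2] → best response Y (payoff 3)
Mutual best responses: (B,Y), (B,Z) → Nash equilibria.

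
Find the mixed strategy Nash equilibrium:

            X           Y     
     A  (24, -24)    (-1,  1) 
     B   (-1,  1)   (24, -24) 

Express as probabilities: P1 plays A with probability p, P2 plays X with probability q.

p = 0.5, q = 0.5

Work:
Find probabilities that make opponent indifferent:
P2 chooses q to make P1 indifferent between A and B
P1 chooses p to make P2 indifferent between X and Y
Mixed NE: P1 plays (A: 0.5, B: 0.5), P2 plays (X: 0.5, Y: 0.5)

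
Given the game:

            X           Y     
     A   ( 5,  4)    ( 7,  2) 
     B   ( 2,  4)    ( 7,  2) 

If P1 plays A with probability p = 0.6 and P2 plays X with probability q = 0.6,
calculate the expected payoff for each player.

E[P1] = 5.08, E[P2] = 3.2

Work:
E[P1] = p·q·π₁(A,X) + p·(1-q)·π₁(A,Y) + (1-p)·q·π₁(B,X) + (1-p)·(1-q)·π₁(B,Y)
= 0.6·0.6·5 + 0.6·0.4·7 + 0.4·0.6·2 + 0.4·0.4·7
= 5.08

E[P2] = 3.2 (similar calculation)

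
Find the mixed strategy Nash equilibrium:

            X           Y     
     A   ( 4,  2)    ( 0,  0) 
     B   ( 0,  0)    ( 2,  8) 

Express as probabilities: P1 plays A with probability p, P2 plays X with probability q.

p = 0.8, q = 0.3333

Work:
Find probabilities that make opponent indifferent:
P2 chooses q to make P1 indifferent between A and B
P1 chooses p to make P2 indifferent between X and Y
Mixed NE: P1 plays (A: 0.8, B: 0.2), P2 plays (X: 0.3333, Y: 0.6667)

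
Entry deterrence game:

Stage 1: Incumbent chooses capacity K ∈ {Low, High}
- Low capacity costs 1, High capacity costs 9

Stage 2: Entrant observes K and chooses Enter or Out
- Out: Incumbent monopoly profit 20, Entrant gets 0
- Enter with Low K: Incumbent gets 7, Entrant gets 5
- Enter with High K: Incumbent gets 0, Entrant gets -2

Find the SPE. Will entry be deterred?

SPE: (High, Enter|Low, Out|High); Entry deterred. Incumbent net profit = 11

Work:
After Low K: Entrant enters (5 > 0)
After High K: Entrant stays out (-2 < 0)
Incumbent: Low → 7−1=6, High → 20−9=11
Incumbent chooses High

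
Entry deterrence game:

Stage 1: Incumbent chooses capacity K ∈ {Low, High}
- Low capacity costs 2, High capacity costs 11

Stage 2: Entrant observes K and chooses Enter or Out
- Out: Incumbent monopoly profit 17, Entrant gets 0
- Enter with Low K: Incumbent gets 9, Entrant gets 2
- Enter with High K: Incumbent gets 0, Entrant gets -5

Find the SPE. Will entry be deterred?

SPE: (Low, Enter|Low, Out|High); Entry not deterred. Incumbent net profit = 7, Entrant gets 2

Work:
After Low K: Entrant enters (2 > 0)
After High K: Entrant stays out (-5 < 0)
Incumbent: Low → 9−2=7, High → 17−11=6
Incumbent chooses Low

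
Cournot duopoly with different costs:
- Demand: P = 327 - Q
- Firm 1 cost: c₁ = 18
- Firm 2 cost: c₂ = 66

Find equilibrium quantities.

q₁* = 119.0, q₂* = 71.0

Work:
Reaction: q₁ = (327 - 18 - q₂)/2
Reaction: q₂ = (327 - 66 - q₁)/2
Solve simultaneously:
q₁* = (327 - 2×18 + 66)/3 = 119.0
q₂* = (327 - 2×66 + 18)/3 = 71.0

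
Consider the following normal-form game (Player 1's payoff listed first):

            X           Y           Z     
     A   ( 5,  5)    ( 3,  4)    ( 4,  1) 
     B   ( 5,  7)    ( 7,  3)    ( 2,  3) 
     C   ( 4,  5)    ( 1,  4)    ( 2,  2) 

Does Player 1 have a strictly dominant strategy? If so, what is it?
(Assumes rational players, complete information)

No strictly dominant strategy exists for Player 1

Work:
A strategy strictly dominates another if it gives a strictly higher payoff against every opponent action. Compare each pair of P1's strategies column-by-column:
  A vs B: [5 vs 5, 3 vs 7, 4 vs 2] → A does not strictly dominate B (column X: 5 ≤ 5)
  A vs C: [5 vs 4, 3 vs 1, 4 vs 2] → A strictly dominates C
  B vs A: [5 vs 5, 7 vs 3, 2 vs 4] → B does not strictly dominate A (column X: 5 ≤ 5)
  B vs C: [5 vs 4, 7 vs 1, 2 vs 2] → B does not strictly dominate C (column Z: 2 ≤ 2)
  C vs A: [4 vs 5, 1 vs 3, 2 vs 4] → C does not strictly dominate A (column X: 4 ≤ 5)
  C vs B: [4 vs 5, 1 vs 7, 2 vs 2] → C does not strictly dominate B (column X: 4 ≤ 5)
No single strategy strictly dominates all others → no strictly dominant strategy.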